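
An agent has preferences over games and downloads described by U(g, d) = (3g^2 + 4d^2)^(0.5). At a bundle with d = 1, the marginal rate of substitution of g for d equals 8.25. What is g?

g = 11

For CES with ρ = 2, MRS = (3/4)·(d/g)^(-1).
Setting (3/4)·(1/g)^(-1) = 8.25 gives (1/g)^(-1) = 11, so 1/g = 1/11 and g = 11.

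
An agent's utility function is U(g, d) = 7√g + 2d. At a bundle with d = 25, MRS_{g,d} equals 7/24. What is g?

g = 36

MU_g = 7/(2√g), MU_d = 2.
MRS = 7/(2√g) ÷ 2.
MRS depends only on g: 1.75/√g = 7/24 ⇒ √g = 1.75/(7/24) = 6 ⇒ g = 36.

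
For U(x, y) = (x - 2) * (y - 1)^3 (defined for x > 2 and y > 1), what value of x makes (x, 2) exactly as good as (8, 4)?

U(8, 4) = 162.
Set U(x, 2) = 162 and solve.
With y = 2: (2 − 1)^3 = 1, so (x − 2) = 162/1 = 162.
So x = 2 + 162 = 164.
Check: U(164, 2) = 162.

x = 164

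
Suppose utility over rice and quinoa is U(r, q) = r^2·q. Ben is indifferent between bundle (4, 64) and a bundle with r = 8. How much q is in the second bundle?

q = 16

U(4, 64) = 1024.
Set U(8, q) = 1024 and solve.
With r = 8: 8^2 = 64, so q = 1024/64 = 16.
Check: U(8, 16) = 1024.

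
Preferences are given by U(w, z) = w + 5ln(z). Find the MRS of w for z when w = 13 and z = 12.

MRS = 2.4

MU_w = 1, MU_z = 5/z.
MRS = 1 ÷ (5/z).
At (13, 12): MRS = 2.4.
The indifference curve has slope −2.4 at this bundle.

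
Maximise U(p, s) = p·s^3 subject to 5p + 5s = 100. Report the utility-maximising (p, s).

MU_p = s^3 and MU_s = 3·p·s^2.
MRS = MU_p/MU_s = (1/3)·s/p.
Tangency: set MRS = p_p/p_s = 5/5 = 1.
So (1/3)·s/p = 1, i.e. s = 3·p.
Substitute into the budget 5·p + 5·s = 100: 20·p = 100, so p* = 5.
Then s* = 3·5 = 15.

p* = 5, s* = 15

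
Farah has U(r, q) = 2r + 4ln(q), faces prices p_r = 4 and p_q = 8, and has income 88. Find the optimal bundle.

r* = 20, q* = 1

MU_r = 2, MU_q = 4/q.
MRS = 2 ÷ (4/q).
Tangency: set MRS = p_r/p_q = 4/8 = 0.5.
MRS depends only on q: 0.5·q = 0.5 ⇒ q* = 0.5/0.5 = 1.
From the budget, 4·r = 88 − 8·1 = 80, so r* = 20.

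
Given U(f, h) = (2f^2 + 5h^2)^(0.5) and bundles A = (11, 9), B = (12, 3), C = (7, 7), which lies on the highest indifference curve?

Evaluate utility at each bundle:
U(A) = 25.436.
U(B) = 18.248.
U(C) = 18.520.
Highest utility is A, so A ≻ C ≻ B.

Bundle A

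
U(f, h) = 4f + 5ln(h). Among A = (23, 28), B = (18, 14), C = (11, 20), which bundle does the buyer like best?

Evaluate utility at each bundle:
U(A) = 108.661.
U(B) = 85.195.
U(C) = 58.979.
Highest utility is A, so A ≻ B ≻ C.

Bundle A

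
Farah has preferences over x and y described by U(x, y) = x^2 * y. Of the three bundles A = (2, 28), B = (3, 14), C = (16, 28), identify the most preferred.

Bundle C

Evaluate utility at each bundle:
U(A) = 112.
U(B) = 126.
U(C) = 7168.
Highest utility is C, so C ≻ B ≻ A.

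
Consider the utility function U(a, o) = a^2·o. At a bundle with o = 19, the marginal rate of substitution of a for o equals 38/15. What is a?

a = 15

MU_a = 2·a·o and MU_o = a^2.
MRS = MU_a/MU_o = (2/1)·o/a.
Substitute o = 19: MRS = 38/a. Setting 38/a = 38/15 gives a = 38/(38/15) = 15.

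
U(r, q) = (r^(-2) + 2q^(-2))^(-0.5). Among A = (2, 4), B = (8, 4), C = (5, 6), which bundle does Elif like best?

Evaluate utility at each bundle:
U(A) = 1.633.
U(B) = 2.667.
U(C) = 3.235.
Highest utility is C, so C ≻ B ≻ A.

Bundle C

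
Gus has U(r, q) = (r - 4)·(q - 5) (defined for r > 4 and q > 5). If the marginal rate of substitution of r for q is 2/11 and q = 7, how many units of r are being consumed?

MU_r = (q−5), MU_q = (r−4).
MRS = (q−5)/(r−4).
Substitute q = 7: MRS = 2/(r − 4). Setting this equal to 2/11 gives r − 4 = 2/(2/11) = 11, so r = 15.

r = 15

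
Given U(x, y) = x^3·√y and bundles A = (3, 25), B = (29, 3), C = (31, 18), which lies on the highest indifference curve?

Evaluate utility at each bundle:
U(A) = 135.000.
U(B) = 42242.987.
U(C) = 126392.509.
Highest utility is C, so C ≻ B ≻ A.

Bundle C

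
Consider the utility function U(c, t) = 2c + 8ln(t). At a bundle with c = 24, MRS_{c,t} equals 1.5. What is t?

MU_c = 2, MU_t = 8/t.
MRS = 2 ÷ (8/t).
MRS depends only on t: 0.25·t = 1.5 ⇒ t = 1.5/0.25 = 6.

t = 6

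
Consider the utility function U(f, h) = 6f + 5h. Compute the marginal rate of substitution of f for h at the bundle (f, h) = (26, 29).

MRS = 1.2

MU_f = 6, MU_h = 5, so MRS = 6/5 = 1.2 at every bundle.
At (26, 29): MRS = 1.2.
That is, one extra unit of f is worth 1.2 units of h at the margin.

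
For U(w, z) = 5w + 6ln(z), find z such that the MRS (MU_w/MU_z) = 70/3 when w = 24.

z = 28

MU_w = 5, MU_z = 6/z.
MRS = 5 ÷ (6/z).
MRS depends only on z: (5/6)·z = 70/3 ⇒ z = (70/3)/(5/6) = 28.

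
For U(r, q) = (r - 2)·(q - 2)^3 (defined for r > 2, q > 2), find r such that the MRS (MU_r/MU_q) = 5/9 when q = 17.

r = 11

MU_r = (q−2)^3, MU_q = 3·(r−2)·(q−2)^2.
MRS = (1/3)·(q−2)/(r−2).
Substitute q = 17: MRS = 5/(r − 2). Setting this equal to 5/9 gives r − 2 = 5/(5/9) = 9, so r = 11.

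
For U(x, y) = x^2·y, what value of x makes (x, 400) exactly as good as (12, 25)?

U(12, 25) = 3600.
Set U(x, 400) = 3600 and solve.
With y = 400: x^2 = 3600/400 = 9; taking the square root, x = 3.
Check: U(3, 400) = 3600.

x = 3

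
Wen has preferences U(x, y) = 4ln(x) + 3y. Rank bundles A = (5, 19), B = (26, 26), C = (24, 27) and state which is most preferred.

Evaluate utility at each bundle:
U(A) = 63.438.
U(B) = 91.032.
U(C) = 93.712.
Highest utility is C, so C ≻ B ≻ A.

Bundle C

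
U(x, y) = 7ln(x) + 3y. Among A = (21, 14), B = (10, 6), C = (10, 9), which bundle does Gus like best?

Bundle A

Evaluate utility at each bundle:
U(A) = 63.312.
U(B) = 34.118.
U(C) = 43.118.
Highest utility is A, so A ≻ C ≻ B.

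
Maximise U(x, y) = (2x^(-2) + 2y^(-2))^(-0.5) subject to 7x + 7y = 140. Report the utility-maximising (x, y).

For CES with ρ = -2, MRS = (y/x)^3.
Tangency: set MRS = p_x/p_y = 7/7 = 1.
So (y/x)^3 = 1; taking the cube root, y/x = 1, i.e. y = x.
Substitute into the budget 7·x + 7·y = 140: 14·x = 140, so x* = 10 and y* = 10.

x* = 10, y* = 10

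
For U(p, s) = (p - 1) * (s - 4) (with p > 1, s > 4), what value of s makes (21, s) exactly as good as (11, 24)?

s = 14

U(11, 24) = 200.
Set U(21, s) = 200 and solve.
With p = 21: (21 − 1) = 20, so (s − 4) = 200/20 = 10.
So s = 4 + 10 = 14.
Check: U(21, 14) = 200.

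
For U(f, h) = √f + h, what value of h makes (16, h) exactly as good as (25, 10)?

h = 11

U(25, 10) = 15.
Set U(16, h) = 15 and solve.
With f = 16: √16 = 4, so h = 15 − 4 = 11.
Check: U(16, 11) = 15.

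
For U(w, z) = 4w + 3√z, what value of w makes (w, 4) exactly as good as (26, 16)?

U(26, 16) = 116.
Set U(w, 4) = 116 and solve.
With z = 4: √4 = 2, so 4w = 116 − 3·2 = 110 and w = 27.5.
Check: U(27.5, 4) = 116.

w = 27.5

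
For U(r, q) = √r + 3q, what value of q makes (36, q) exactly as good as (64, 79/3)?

q = 27

U(64, 79/3) = 87.
Set U(36, q) = 87 and solve.
With r = 36: √36 = 6, so 3q = 87 − 6 = 81 and q = 27.
Check: U(36, 27) = 87.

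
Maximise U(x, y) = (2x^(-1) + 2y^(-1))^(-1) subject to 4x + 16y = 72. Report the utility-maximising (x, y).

For CES with ρ = -1, MRS = (y/x)^2.
Tangency: set MRS = p_x/p_y = 4/16 = 0.25.
So (y/x)^2 = 0.25; taking the square root, y/x = 0.5, i.e. y = 0.5·x.
Substitute into the budget 4·x + 16·y = 72: 12·x = 72, so x* = 6 and y* = 0.5·6 = 3.

x* = 6, y* = 3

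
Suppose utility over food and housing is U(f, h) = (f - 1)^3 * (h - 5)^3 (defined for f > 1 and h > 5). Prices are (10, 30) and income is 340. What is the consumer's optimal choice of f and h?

MU_f = 3·(f−1)^2·(h−5)^3, MU_h = 3·(f−1)^3·(h−5)^2.
MRS = (h−5)/(f−1).
Tangency: set MRS = p_f/p_h = 10/30 = 1/3.
So (h − 5)/(f − 1) = 1/3, i.e. (h − 5) = (1/3)·(f − 1).
Rewrite the budget in excess-of-subsistence terms: 10·(f − 1) + 30·(h − 5) = 340 − 10·1 − 30·5 = 180.
Substituting, 20·(f − 1) = 180, so f − 1 = 9 and f* = 10.
Then h − 5 = (1/3)·9 = 3, so h* = 8.

f* = 10, h* = 8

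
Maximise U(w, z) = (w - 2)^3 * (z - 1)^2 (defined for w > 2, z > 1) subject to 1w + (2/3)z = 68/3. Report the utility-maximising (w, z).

w* = 14, z* = 13

MU_w = 3·(w−2)^2·(z−1)^2, MU_z = 2·(w−2)^3·(z−1).
MRS = (3/2)·(z−1)/(w−2).
Tangency: set MRS = p_w/p_z = 1/(2/3) = 1.5.
So (3/2)·(z − 1)/(w − 2) = 1.5, i.e. (z − 1) = (w − 2).
Rewrite the budget in excess-of-subsistence terms: 1·(w − 2) + (2/3)·(z − 1) = 68/3 − 1·2 − (2/3)·1 = 20.
Substituting, (5/3)·(w − 2) = 20, so w − 2 = 12 and w* = 14.
Then z − 1 = 12, so z* = 13.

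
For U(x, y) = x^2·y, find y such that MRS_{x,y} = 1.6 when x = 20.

MU_x = 2·x·y and MU_y = x^2.
MRS = MU_x/MU_y = (2/1)·y/x.
Substitute x = 20: MRS = y/10. Setting y/10 = 1.6 gives y = 1.6·10 = 16.

y = 16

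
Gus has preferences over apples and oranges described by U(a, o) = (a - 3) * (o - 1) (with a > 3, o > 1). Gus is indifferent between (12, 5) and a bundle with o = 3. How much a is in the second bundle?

U(12, 5) = 36.
Set U(a, 3) = 36 and solve.
With o = 3: (3 − 1) = 2, so (a − 3) = 36/2 = 18.
So a = 3 + 18 = 21.
Check: U(21, 3) = 36.

a = 21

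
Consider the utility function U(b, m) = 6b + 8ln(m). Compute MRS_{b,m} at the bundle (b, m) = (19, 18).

MRS = 13.5

MU_b = 6, MU_m = 8/m.
MRS = 6 ÷ (8/m).
At (19, 18): MRS = 13.5.
So at (19, 18) the consumer would give up 13.5 units of m for one more unit of b.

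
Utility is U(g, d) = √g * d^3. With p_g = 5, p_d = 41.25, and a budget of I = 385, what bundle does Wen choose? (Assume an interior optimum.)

MU_g = 0.5·g^(-0.5)·d^3 and MU_d = 3·√g·d^2.
MRS = MU_g/MU_d = (1/6)·d/g.
Tangency: set MRS = p_g/p_d = 5/41.25 = 4/33.
So (1/6)·d/g = 4/33, i.e. d = (8/11)·g.
Substitute into the budget 5·g + 41.25·d = 385: 35·g = 385, so g* = 11.
Then d* = (8/11)·11 = 8.

g* = 11, d* = 8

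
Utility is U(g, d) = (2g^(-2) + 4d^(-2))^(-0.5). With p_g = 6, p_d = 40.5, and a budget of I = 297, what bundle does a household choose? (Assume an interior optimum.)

g* = 9, d* = 6

For CES with ρ = -2, MRS = (2/4)·(d/g)^3.
Tangency: set MRS = p_g/p_d = 6/40.5 = 4/27.
So (d/g)^3 = 8/27; taking the cube root, d/g = 2/3, i.e. d = (2/3)·g.
Substitute into the budget 6·g + 40.5·d = 297: 33·g = 297, so g* = 9 and d* = (2/3)·9 = 6.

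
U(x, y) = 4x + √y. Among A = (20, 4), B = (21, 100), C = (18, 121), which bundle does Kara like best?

Bundle B

Evaluate utility at each bundle:
U(A) = 82.000.
U(B) = 94.000.
U(C) = 83.000.
Highest utility is B, so B ≻ C ≻ A.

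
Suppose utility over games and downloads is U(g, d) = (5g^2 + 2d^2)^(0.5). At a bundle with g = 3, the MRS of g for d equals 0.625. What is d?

d = 12

For CES with ρ = 2, MRS = (5/2)·(d/g)^(-1).
Setting (5/2)·(d/3)^(-1) = 0.625 gives (d/3)^(-1) = 0.25, so d/3 = 4 and d = 12.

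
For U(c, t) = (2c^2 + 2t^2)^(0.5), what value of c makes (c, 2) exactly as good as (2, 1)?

U depends on (c, t) only through S = 2c^2 + 2t^2, so equal utility means equal S. At (2, 1): S = 10.
With t = 2: 2·2^2 = 8, so 2c^2 = 10 − 8 = 2, i.e. c^2 = 1.
Hence c = √1 = 1.
Check: U(1, 2) = 3.1623.

c = 1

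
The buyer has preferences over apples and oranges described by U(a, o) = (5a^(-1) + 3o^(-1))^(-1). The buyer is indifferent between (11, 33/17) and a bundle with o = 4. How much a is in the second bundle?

a = 4

U depends on (a, o) only through S = 5a^(-1) + 3o^(-1), so equal utility means equal S. At (11, 33/17): S = 2.
With o = 4: 3·4^(-1) = 0.75, so 5a^(-1) = 2 − 0.75 = 1.25, i.e. a^(-1) = 0.25.
Hence a = 1/0.25 = 4.
Check: U(4, 4) = 0.5.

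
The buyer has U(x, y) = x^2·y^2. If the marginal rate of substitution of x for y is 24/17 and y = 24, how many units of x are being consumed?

x = 17

MU_x = 2·x·y^2 and MU_y = 2·x^2·y.
MRS = MU_x/MU_y = y/x.
Substitute y = 24: MRS = 24/x. Setting 24/x = 24/17 gives x = 24/(24/17) = 17.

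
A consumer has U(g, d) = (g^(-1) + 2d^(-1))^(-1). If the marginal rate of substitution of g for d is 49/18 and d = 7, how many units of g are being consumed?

g = 3

For CES with ρ = -1, MRS = (1/2)·(d/g)^2.
Setting (1/2)·(7/g)^2 = 49/18 gives (7/g)^2 = 49/9, so 7/g = 7/3 and g = 3.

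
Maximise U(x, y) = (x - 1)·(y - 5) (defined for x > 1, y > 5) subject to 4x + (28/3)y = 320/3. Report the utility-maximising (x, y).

x* = 8, y* = 8

MU_x = (y−5), MU_y = (x−1).
MRS = (y−5)/(x−1).
Tangency: set MRS = p_x/p_y = 4/(28/3) = 3/7.
So (y − 5)/(x − 1) = 3/7, i.e. (y − 5) = (3/7)·(x − 1).
Rewrite the budget in excess-of-subsistence terms: 4·(x − 1) + (28/3)·(y − 5) = 320/3 − 4·1 − (28/3)·5 = 56.
Substituting, 8·(x − 1) = 56, so x − 1 = 7 and x* = 8.
Then y − 5 = (3/7)·7 = 3, so y* = 8.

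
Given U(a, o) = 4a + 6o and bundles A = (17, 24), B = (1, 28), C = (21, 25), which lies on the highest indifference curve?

Bundle C

Evaluate utility at each bundle:
U(A) = 212.
U(B) = 172.
U(C) = 234.
Highest utility is C, so C ≻ A ≻ B.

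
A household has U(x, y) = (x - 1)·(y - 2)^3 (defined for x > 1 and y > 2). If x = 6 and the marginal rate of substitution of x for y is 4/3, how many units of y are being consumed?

MU_x = (y−2)^3, MU_y = 3·(x−1)·(y−2)^2.
MRS = (1/3)·(y−2)/(x−1).
Substitute x = 6: MRS = (y − 2)/15. Setting this equal to 4/3 gives y − 2 = (4/3)·15 = 20, so y = 22.

y = 22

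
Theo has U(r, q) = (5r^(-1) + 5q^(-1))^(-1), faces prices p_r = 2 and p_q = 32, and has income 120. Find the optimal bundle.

r* = 12, q* = 3

For CES with ρ = -1, MRS = (q/r)^2.
Tangency: set MRS = p_r/p_q = 2/32 = 1/16.
So (q/r)^2 = 1/16; taking the square root, q/r = 0.25, i.e. q = 0.25·r.
Substitute into the budget 2·r + 32·q = 120: 10·r = 120, so r* = 12 and q* = 0.25·12 = 3.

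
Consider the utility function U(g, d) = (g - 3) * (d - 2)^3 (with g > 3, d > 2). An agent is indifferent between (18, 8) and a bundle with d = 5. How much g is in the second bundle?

g = 123

U(18, 8) = 3240.
Set U(g, 5) = 3240 and solve.
With d = 5: (5 − 2)^3 = 27, so (g − 3) = 3240/27 = 120.
So g = 3 + 120 = 123.
Check: U(123, 5) = 3240.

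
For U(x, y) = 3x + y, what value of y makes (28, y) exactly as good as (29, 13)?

U(29, 13) = 100.
Set U(28, y) = 100 and solve.
3·28 + y = 100 ⇒ y = 16 ⇒ y = 16.
Check: U(28, 16) = 100.

y = 16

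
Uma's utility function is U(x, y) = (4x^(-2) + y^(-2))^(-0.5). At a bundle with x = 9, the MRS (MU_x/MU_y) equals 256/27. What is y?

For CES with ρ = -2, MRS = (4/1)·(y/x)^3.
Setting (4/1)·(y/9)^3 = 256/27 gives (y/9)^3 = 64/27, so y/9 = 4/3 and y = 12.

y = 12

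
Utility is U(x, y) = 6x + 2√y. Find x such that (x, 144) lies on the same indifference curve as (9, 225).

x = 10

U(9, 225) = 84.
Set U(x, 144) = 84 and solve.
With y = 144: √144 = 12, so 6x = 84 − 2·12 = 60 and x = 10.
Check: U(10, 144) = 84.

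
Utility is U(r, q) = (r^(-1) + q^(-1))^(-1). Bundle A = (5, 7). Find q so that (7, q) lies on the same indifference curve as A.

U depends on (r, q) only through S = r^(-1) + q^(-1), so equal utility means equal S. At (5, 7): S = 12/35.
With r = 7: 7^(-1) = 1/7, so q^(-1) = 12/35 − 1/7 = 0.2.
Hence q = 1/0.2 = 5.
Check: U(7, 5) = 2.9167.

q = 5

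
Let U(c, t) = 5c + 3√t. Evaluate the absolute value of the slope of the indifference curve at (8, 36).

MU_c = 5, MU_t = 3/(2√t).
MRS = 5 ÷ (3/(2√t)).
At (8, 36): MRS = 20.
That is, one extra unit of c is worth 20 units of t at the margin.

MRS = 20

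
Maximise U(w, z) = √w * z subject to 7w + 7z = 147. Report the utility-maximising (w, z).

w* = 7, z* = 14

MU_w = 0.5·w^(-0.5)·z and MU_z = √w.
MRS = MU_w/MU_z = (0.5)·z/w.
Tangency: set MRS = p_w/p_z = 7/7 = 1.
So (0.5)·z/w = 1, i.e. z = 2·w.
Substitute into the budget 7·w + 7·z = 147: 21·w = 147, so w* = 7.
Then z* = 2·7 = 14.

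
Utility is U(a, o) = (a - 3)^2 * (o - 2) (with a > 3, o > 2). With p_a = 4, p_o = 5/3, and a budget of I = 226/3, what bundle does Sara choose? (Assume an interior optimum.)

MU_a = 2·(a−3)·(o−2), MU_o = (a−3)^2.
MRS = (2/1)·(o−2)/(a−3).
Tangency: set MRS = p_a/p_o = 4/(5/3) = 2.4.
So (2/1)·(o − 2)/(a − 3) = 2.4, i.e. (o − 2) = 1.2·(a − 3).
Rewrite the budget in excess-of-subsistence terms: 4·(a − 3) + (5/3)·(o − 2) = 226/3 − 4·3 − (5/3)·2 = 60.
Substituting, 6·(a − 3) = 60, so a − 3 = 10 and a* = 13.
Then o − 2 = 1.2·10 = 12, so o* = 14.

a* = 13, o* = 14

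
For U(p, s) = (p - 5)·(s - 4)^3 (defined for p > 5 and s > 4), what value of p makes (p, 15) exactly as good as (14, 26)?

U(14, 26) = 95832.
Set U(p, 15) = 95832 and solve.
With s = 15: (15 − 4)^3 = 1331, so (p − 5) = 95832/1331 = 72.
So p = 5 + 72 = 77.
Check: U(77, 15) = 95832.

p = 77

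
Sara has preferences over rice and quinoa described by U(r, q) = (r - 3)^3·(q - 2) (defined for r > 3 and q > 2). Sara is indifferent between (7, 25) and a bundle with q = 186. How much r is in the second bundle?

r = 5

U(7, 25) = 1472.
Set U(r, 186) = 1472 and solve.
With q = 186: (186 − 2) = 184, so (r − 3)^3 = 1472/184 = 8.
Taking the cube root (with r > 3): r − 3 = 2, so r = 5.
Check: U(5, 186) = 1472.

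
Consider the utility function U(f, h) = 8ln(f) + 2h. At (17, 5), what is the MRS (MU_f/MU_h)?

MRS = 4/17

MU_f = 8/f, MU_h = 2.
MRS = 8/f ÷ 2.
At (17, 5): MRS = 4/17.
That is, one extra unit of f is worth 4/17 units of h at the margin.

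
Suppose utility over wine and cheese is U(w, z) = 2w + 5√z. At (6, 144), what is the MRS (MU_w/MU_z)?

MRS = 9.6

MU_w = 2, MU_z = 5/(2√z).
MRS = 2 ÷ (5/(2√z)).
At (6, 144): MRS = 9.6.
That is, one extra unit of w is worth 9.6 units of z at the margin.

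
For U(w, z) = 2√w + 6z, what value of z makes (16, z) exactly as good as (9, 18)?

U(9, 18) = 114.
Set U(16, z) = 114 and solve.
With w = 16: √16 = 4, so 6z = 114 − 2·4 = 106 and z = 53/3.
Check: U(16, 53/3) = 114.

z = 53/3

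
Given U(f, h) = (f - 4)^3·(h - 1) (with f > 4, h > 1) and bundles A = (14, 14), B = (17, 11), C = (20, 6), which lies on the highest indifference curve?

Bundle B

Evaluate utility at each bundle:
U(A) = 13000.
U(B) = 21970.
U(C) = 20480.
Highest utility is B, so B ≻ C ≻ A.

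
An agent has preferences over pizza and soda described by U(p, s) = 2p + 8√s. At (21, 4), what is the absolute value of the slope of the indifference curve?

MRS = 1

MU_p = 2, MU_s = 8/(2√s).
MRS = 2 ÷ (8/(2√s)).
At (21, 4): MRS = 1.
So at (21, 4) the consumer would give up 1 units of s for one more unit of p.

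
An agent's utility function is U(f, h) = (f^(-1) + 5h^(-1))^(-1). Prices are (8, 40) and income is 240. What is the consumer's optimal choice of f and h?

f* = 5, h* = 5

For CES with ρ = -1, MRS = (1/5)·(h/f)^2.
Tangency: set MRS = p_f/p_h = 8/40 = 0.2.
So (h/f)^2 = 1; taking the square root, h/f = 1, i.e. h = f.
Substitute into the budget 8·f + 40·h = 240: 48·f = 240, so f* = 5 and h* = 5.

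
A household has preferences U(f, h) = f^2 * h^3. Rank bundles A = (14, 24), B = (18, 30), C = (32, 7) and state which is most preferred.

Evaluate utility at each bundle:
U(A) = 2709504.
U(B) = 8748000.
U(C) = 351232.
Highest utility is B, so B ≻ A ≻ C.

Bundle B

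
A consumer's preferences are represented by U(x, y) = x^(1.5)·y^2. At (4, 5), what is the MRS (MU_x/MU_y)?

MRS = 15/16

MU_x = 1.5·√x·y^2 and MU_y = 2·x^(1.5)·y.
MRS = MU_x/MU_y = (0.75)·y/x.
At (4, 5): MRS = 15/16.
That is, one extra unit of x is worth 15/16 units of y at the margin.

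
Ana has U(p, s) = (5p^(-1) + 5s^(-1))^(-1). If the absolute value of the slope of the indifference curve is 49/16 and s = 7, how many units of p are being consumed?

p = 4

For CES with ρ = -1, MRS = (s/p)^2.
Setting (7/p)^2 = 49/16 gives 7/p = 1.75 and p = 4.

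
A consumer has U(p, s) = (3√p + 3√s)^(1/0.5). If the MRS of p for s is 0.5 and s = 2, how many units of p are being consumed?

p = 8

For CES with ρ = 0.5, MRS = √(s/p).
Setting √(2/p) = 0.5 gives 2/p = 0.25 and p = 8.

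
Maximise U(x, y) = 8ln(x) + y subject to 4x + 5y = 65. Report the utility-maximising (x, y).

x* = 10, y* = 5

MU_x = 8/x, MU_y = 1.
MRS = 8/x ÷ 1.
Tangency: set MRS = p_x/p_y = 4/5 = 0.8.
MRS depends only on x: 8/x = 0.8 ⇒ x* = 8/0.8 = 10.
From the budget, 5·y = 65 − 4·10 = 25, so y* = 5.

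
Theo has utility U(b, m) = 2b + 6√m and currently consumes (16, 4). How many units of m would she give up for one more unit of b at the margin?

MU_b = 2, MU_m = 6/(2√m).
MRS = 2 ÷ (6/(2√m)).
At (16, 4): MRS = 4/3.
So at (16, 4) the consumer would give up 4/3 units of m for one more unit of b.

MRS = 4/3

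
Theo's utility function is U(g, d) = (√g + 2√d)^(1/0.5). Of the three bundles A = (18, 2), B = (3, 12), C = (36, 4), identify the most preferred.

Evaluate utility at each bundle:
U(A) = 50.000.
U(B) = 75.000.
U(C) = 100.000.
Highest utility is C, so C ≻ B ≻ A.

Bundle C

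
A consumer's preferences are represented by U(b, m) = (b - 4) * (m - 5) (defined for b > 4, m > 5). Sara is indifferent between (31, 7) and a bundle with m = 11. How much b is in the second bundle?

U(31, 7) = 54.
Set U(b, 11) = 54 and solve.
With m = 11: (11 − 5) = 6, so (b − 4) = 54/6 = 9.
So b = 4 + 9 = 13.
Check: U(13, 11) = 54.

b = 13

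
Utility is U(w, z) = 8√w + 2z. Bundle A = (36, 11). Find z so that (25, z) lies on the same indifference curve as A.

z = 15

U(36, 11) = 70.
Set U(25, z) = 70 and solve.
With w = 25: √25 = 5, so 2z = 70 − 8·5 = 30 and z = 15.
Check: U(25, 15) = 70.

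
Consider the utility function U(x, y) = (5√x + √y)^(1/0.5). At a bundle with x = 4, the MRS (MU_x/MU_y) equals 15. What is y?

For CES with ρ = 0.5, MRS = (5/1)·√(y/x).
Setting (5/1)·√(y/4) = 15 gives √(y/4) = 3, so y/4 = 9 and y = 36.

y = 36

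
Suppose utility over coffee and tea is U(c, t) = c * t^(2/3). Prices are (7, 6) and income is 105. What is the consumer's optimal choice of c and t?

MU_c = t^(2/3) and MU_t = 2/3·c·t^(-1/3).
MRS = MU_c/MU_t = (1.5)·t/c.
Tangency: set MRS = p_c/p_t = 7/6.
So (1.5)·t/c = 7/6, i.e. t = (7/9)·c.
Substitute into the budget 7·c + 6·t = 105: (35/3)·c = 105, so c* = 9.
Then t* = (7/9)·9 = 7.

c* = 9, t* = 7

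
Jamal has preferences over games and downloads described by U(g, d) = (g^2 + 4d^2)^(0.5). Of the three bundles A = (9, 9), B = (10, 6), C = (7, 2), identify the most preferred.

Evaluate utility at each bundle:
U(A) = 20.125.
U(B) = 15.620.
U(C) = 8.062.
Highest utility is A, so A ≻ B ≻ C.

Bundle A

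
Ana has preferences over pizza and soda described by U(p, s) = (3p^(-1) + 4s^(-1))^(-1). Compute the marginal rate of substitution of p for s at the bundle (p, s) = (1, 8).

MRS = 48

For CES with ρ = -1, MRS = (3/4)·(s/p)^2.
At (1, 8): MRS = 48.
So at (1, 8) the consumer would give up 48 units of s for one more unit of p.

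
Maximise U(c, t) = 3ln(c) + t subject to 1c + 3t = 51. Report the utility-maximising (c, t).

MU_c = 3/c, MU_t = 1.
MRS = 3/c ÷ 1.
Tangency: set MRS = p_c/p_t = 1/3.
MRS depends only on c: 3/c = 1/3 ⇒ c* = 3/(1/3) = 9.
From the budget, 3·t = 51 − 1·9 = 42, so t* = 14.

c* = 9, t* = 14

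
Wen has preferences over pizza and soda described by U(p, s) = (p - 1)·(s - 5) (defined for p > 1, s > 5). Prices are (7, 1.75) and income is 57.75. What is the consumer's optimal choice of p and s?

p* = 4, s* = 17

MU_p = (s−5), MU_s = (p−1).
MRS = (s−5)/(p−1).
Tangency: set MRS = p_p/p_s = 7/1.75 = 4.
So (s − 5)/(p − 1) = 4, i.e. (s − 5) = 4·(p − 1).
Rewrite the budget in excess-of-subsistence terms: 7·(p − 1) + 1.75·(s − 5) = 57.75 − 7·1 − 1.75·5 = 42.
Substituting, 14·(p − 1) = 42, so p − 1 = 3 and p* = 4.
Then s − 5 = 4·3 = 12, so s* = 17.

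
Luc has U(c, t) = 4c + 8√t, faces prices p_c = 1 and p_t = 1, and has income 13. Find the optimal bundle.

c* = 12, t* = 1

MU_c = 4, MU_t = 8/(2√t).
MRS = 4 ÷ (8/(2√t)).
Tangency: set MRS = p_c/p_t = 1/1 = 1.
MRS depends only on t: √t = 1 ⇒ √t = 1 ⇒ t* = 1.
From the budget, 1·c = 13 − 1·1 = 12, so c* = 12.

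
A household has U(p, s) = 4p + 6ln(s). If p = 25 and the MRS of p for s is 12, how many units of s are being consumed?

s = 18

MU_p = 4, MU_s = 6/s.
MRS = 4 ÷ (6/s).
MRS depends only on s: (2/3)·s = 12 ⇒ s = 12/(2/3) = 18.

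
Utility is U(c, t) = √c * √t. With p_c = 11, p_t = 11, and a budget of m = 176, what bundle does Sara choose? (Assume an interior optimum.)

c* = 8, t* = 8

MU_c = 0.5·c^(-0.5)·√t and MU_t = 0.5·√c·t^(-0.5).
MRS = MU_c/MU_t = t/c.
Tangency: set MRS = p_c/p_t = 11/11 = 1.
So t/c = 1, i.e. t = c.
Substitute into the budget 11·c + 11·t = 176: 22·c = 176, so c* = 8.
Then t* = 8.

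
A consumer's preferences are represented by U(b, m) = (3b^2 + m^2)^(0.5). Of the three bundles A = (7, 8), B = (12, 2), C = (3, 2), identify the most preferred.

Bundle B

Evaluate utility at each bundle:
U(A) = 14.526.
U(B) = 20.881.
U(C) = 5.568.
Highest utility is B, so B ≻ A ≻ C.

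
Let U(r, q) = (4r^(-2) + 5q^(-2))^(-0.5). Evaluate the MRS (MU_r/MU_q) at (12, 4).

MRS = 4/135

For CES with ρ = -2, MRS = (4/5)·(q/r)^3.
At (12, 4): MRS = 4/135.
The indifference curve has slope −4/135 at this bundle.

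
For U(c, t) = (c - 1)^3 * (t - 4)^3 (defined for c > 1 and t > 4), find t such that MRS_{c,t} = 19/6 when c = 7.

MU_c = 3·(c−1)^2·(t−4)^3, MU_t = 3·(c−1)^3·(t−4)^2.
MRS = (t−4)/(c−1).
Substitute c = 7: MRS = (t − 4)/6. Setting this equal to 19/6 gives t − 4 = (19/6)·6 = 19, so t = 23.

t = 23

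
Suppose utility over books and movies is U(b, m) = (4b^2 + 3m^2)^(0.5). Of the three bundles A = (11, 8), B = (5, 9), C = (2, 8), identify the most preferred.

Evaluate utility at each bundle:
U(A) = 26.000.
U(B) = 18.520.
U(C) = 14.422.
Highest utility is A, so A ≻ B ≻ C.

Bundle A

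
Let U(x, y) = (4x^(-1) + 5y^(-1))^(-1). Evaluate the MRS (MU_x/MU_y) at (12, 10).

For CES with ρ = -1, MRS = (4/5)·(y/x)^2.
At (12, 10): MRS = 5/9.
The indifference curve has slope −5/9 at this bundle.

MRS = 5/9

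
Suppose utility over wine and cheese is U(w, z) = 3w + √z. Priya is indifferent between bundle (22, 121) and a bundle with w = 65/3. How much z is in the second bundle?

z = 144

U(22, 121) = 77.
Set U(65/3, z) = 77 and solve.
With w = 65/3: √z = 77 − 3·65/3 = 12, so √z = 12 and z = 144.
Check: U(65/3, 144) = 77.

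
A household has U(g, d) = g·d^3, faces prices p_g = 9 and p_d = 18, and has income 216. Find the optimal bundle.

g* = 6, d* = 9

MU_g = d^3 and MU_d = 3·g·d^2.
MRS = MU_g/MU_d = (1/3)·d/g.
Tangency: set MRS = p_g/p_d = 9/18 = 0.5.
So (1/3)·d/g = 0.5, i.e. d = 1.5·g.
Substitute into the budget 9·g + 18·d = 216: 36·g = 216, so g* = 6.
Then d* = 1.5·6 = 9.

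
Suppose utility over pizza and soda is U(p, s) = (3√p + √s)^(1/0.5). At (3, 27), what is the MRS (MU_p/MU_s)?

MRS = 9

For CES with ρ = 0.5, MRS = (3/1)·√(s/p).
At (3, 27): MRS = 9.
So at (3, 27) the consumer would give up 9 units of s for one more unit of p.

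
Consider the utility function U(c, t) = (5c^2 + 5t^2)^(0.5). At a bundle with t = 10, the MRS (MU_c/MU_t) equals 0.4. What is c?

For CES with ρ = 2, MRS = (t/c)^(-1).
Setting (10/c)^(-1) = 0.4 gives 10/c = 2.5 and c = 4.

c = 4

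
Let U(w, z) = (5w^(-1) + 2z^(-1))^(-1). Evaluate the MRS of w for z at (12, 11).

MRS = 605/288

For CES with ρ = -1, MRS = (5/2)·(z/w)^2.
At (12, 11): MRS = 605/288.
The indifference curve has slope −605/288 at this bundle.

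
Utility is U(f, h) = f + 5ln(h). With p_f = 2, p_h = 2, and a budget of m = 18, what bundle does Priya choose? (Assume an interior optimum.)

f* = 4, h* = 5

MU_f = 1, MU_h = 5/h.
MRS = 1 ÷ (5/h).
Tangency: set MRS = p_f/p_h = 2/2 = 1.
MRS depends only on h: 0.2·h = 1 ⇒ h* = 1/0.2 = 5.
From the budget, 2·f = 18 − 2·5 = 8, so f* = 4.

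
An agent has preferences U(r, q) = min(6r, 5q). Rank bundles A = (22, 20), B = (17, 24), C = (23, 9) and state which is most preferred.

Evaluate utility at each bundle:
U(A) = 100.
U(B) = 102.
U(C) = 45.
Highest utility is B, so B ≻ A ≻ C.

Bundle B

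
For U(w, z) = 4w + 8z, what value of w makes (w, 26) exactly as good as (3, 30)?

w = 11

U(3, 30) = 252.
Set U(w, 26) = 252 and solve.
4w + 8·26 = 252 ⇒ 4w = 44 ⇒ w = 11.
Check: U(11, 26) = 252.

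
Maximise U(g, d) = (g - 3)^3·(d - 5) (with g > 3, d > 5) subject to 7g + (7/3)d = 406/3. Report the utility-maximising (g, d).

g* = 14, d* = 16

MU_g = 3·(g−3)^2·(d−5), MU_d = (g−3)^3.
MRS = (3/1)·(d−5)/(g−3).
Tangency: set MRS = p_g/p_d = 7/(7/3) = 3.
So (3/1)·(d − 5)/(g − 3) = 3, i.e. (d − 5) = (g − 3).
Rewrite the budget in excess-of-subsistence terms: 7·(g − 3) + (7/3)·(d − 5) = 406/3 − 7·3 − (7/3)·5 = 308/3.
Substituting, (28/3)·(g − 3) = 308/3, so g − 3 = 11 and g* = 14.
Then d − 5 = 11, so d* = 16.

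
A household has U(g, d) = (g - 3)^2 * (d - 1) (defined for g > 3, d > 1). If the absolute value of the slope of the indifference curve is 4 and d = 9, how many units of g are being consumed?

MU_g = 2·(g−3)·(d−1), MU_d = (g−3)^2.
MRS = (2/1)·(d−1)/(g−3).
Substitute d = 9: MRS = 16/(g − 3). Setting this equal to 4 gives g − 3 = 16/4 = 4, so g = 7.

g = 7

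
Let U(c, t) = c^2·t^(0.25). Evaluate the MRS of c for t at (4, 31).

MRS = 62

MU_c = 2·c·t^(0.25) and MU_t = 0.25·c^2·t^(-0.75).
MRS = MU_c/MU_t = (8)·t/c.
At (4, 31): MRS = 62.
The indifference curve has slope −62 at this bundle.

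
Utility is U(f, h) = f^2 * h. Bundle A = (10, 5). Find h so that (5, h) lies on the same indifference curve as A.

h = 20

U(10, 5) = 500.
Set U(5, h) = 500 and solve.
With f = 5: 5^2 = 25, so h = 500/25 = 20.
Check: U(5, 20) = 500.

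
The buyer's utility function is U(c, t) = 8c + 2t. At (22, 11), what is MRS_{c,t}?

MU_c = 8, MU_t = 2, so MRS = 8/2 = 4 at every bundle.
At (22, 11): MRS = 4.
The indifference curve has slope −4 at this bundle.

MRS = 4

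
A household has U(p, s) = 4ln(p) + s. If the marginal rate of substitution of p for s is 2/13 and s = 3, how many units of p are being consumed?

p = 26

MU_p = 4/p, MU_s = 1.
MRS = 4/p ÷ 1.
MRS depends only on p: 4/p = 2/13 ⇒ p = 4/(2/13) = 26.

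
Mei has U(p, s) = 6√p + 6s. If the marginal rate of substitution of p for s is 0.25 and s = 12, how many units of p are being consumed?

p = 4

MU_p = 6/(2√p), MU_s = 6.
MRS = 6/(2√p) ÷ 6.
MRS depends only on p: 0.5/√p = 0.25 ⇒ √p = 0.5/0.25 = 2 ⇒ p = 4.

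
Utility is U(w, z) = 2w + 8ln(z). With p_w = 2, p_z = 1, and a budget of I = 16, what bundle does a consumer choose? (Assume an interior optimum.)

MU_w = 2, MU_z = 8/z.
MRS = 2 ÷ (8/z).
Tangency: set MRS = p_w/p_z = 2/1 = 2.
MRS depends only on z: 0.25·z = 2 ⇒ z* = 2/0.25 = 8.
From the budget, 2·w = 16 − 1·8 = 8, so w* = 4.

w* = 4, z* = 8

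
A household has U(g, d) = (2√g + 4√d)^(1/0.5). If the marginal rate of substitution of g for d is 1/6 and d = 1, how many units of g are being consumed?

For CES with ρ = 0.5, MRS = (2/4)·√(d/g).
Setting (2/4)·√(1/g) = 1/6 gives √(1/g) = 1/3, so 1/g = 1/9 and g = 9.

g = 9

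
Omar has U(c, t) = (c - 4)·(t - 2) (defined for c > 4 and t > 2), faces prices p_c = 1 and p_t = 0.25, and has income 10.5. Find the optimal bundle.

MU_c = (t−2), MU_t = (c−4).
MRS = (t−2)/(c−4).
Tangency: set MRS = p_c/p_t = 1/0.25 = 4.
So (t − 2)/(c − 4) = 4, i.e. (t − 2) = 4·(c − 4).
Rewrite the budget in excess-of-subsistence terms: 1·(c − 4) + 0.25·(t − 2) = 10.5 − 1·4 − 0.25·2 = 6.
Substituting, 2·(c − 4) = 6, so c − 4 = 3 and c* = 7.
Then t − 2 = 4·3 = 12, so t* = 14.

c* = 7, t* = 14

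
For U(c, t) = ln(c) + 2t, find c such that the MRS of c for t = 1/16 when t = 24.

MU_c = 1/c, MU_t = 2.
MRS = 1/c ÷ 2.
MRS depends only on c: 0.5/c = 1/16 ⇒ c = 0.5/(1/16) = 8.

c = 8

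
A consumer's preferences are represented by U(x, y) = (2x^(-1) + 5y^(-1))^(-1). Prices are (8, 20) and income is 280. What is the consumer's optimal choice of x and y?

x* = 10, y* = 10

For CES with ρ = -1, MRS = (2/5)·(y/x)^2.
Tangency: set MRS = p_x/p_y = 8/20 = 0.4.
So (y/x)^2 = 1; taking the square root, y/x = 1, i.e. y = x.
Substitute into the budget 8·x + 20·y = 280: 28·x = 280, so x* = 10 and y* = 10.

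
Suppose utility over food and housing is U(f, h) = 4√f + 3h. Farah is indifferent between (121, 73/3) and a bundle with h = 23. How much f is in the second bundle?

U(121, 73/3) = 117.
Set U(f, 23) = 117 and solve.
With h = 23: 4√f = 117 − 3·23 = 48, so √f = 12 and f = 144.
Check: U(144, 23) = 117.

f = 144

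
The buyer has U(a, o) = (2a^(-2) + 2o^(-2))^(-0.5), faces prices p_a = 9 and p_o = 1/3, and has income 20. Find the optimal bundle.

a* = 2, o* = 6

For CES with ρ = -2, MRS = (o/a)^3.
Tangency: set MRS = p_a/p_o = 9/(1/3) = 27.
So (o/a)^3 = 27; taking the cube root, o/a = 3, i.e. o = 3·a.
Substitute into the budget 9·a + (1/3)·o = 20: 10·a = 20, so a* = 2 and o* = 3·2 = 6.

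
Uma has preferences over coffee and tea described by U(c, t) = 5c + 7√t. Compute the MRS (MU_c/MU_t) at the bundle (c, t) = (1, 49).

MU_c = 5, MU_t = 7/(2√t).
MRS = 5 ÷ (7/(2√t)).
At (1, 49): MRS = 10.
That is, one extra unit of c is worth 10 units of t at the margin.

MRS = 10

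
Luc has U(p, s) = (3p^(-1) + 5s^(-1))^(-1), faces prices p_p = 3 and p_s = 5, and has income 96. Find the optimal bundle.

p* = 12, s* = 12

For CES with ρ = -1, MRS = (3/5)·(s/p)^2.
Tangency: set MRS = p_p/p_s = 3/5 = 0.6.
So (s/p)^2 = 1; taking the square root, s/p = 1, i.e. s = p.
Substitute into the budget 3·p + 5·s = 96: 8·p = 96, so p* = 12 and s* = 12.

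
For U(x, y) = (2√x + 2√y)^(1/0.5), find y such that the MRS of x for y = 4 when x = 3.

y = 48

For CES with ρ = 0.5, MRS = √(y/x).
Setting √(y/3) = 4 gives y/3 = 16 and y = 48.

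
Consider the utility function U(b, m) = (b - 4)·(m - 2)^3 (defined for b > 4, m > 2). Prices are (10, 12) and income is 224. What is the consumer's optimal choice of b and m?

b* = 8, m* = 12

MU_b = (m−2)^3, MU_m = 3·(b−4)·(m−2)^2.
MRS = (1/3)·(m−2)/(b−4).
Tangency: set MRS = p_b/p_m = 10/12 = 5/6.
So (1/3)·(m − 2)/(b − 4) = 5/6, i.e. (m − 2) = 2.5·(b − 4).
Rewrite the budget in excess-of-subsistence terms: 10·(b − 4) + 12·(m − 2) = 224 − 10·4 − 12·2 = 160.
Substituting, 40·(b − 4) = 160, so b − 4 = 4 and b* = 8.
Then m − 2 = 2.5·4 = 10, so m* = 12.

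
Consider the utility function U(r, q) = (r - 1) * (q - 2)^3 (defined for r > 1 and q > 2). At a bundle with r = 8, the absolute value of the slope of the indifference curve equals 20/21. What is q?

MU_r = (q−2)^3, MU_q = 3·(r−1)·(q−2)^2.
MRS = (1/3)·(q−2)/(r−1).
Substitute r = 8: MRS = (q − 2)/21. Setting this equal to 20/21 gives q − 2 = (20/21)·21 = 20, so q = 22.

q = 22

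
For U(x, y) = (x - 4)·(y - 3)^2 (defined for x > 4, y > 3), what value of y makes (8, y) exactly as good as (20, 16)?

y = 29

U(20, 16) = 2704.
Set U(8, y) = 2704 and solve.
With x = 8: (8 − 4) = 4, so (y − 3)^2 = 2704/4 = 676.
Taking the square root (with y > 3): y − 3 = 26, so y = 29.
Check: U(8, 29) = 2704.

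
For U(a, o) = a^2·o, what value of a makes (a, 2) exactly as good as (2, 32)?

a = 8

U(2, 32) = 128.
Set U(a, 2) = 128 and solve.
With o = 2: a^2 = 128/2 = 64; taking the square root, a = 8.
Check: U(8, 2) = 128.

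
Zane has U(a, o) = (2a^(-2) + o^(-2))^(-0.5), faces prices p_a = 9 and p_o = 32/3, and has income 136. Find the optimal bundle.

a* = 8, o* = 6

For CES with ρ = -2, MRS = (2/1)·(o/a)^3.
Tangency: set MRS = p_a/p_o = 9/(32/3) = 27/32.
So (o/a)^3 = 27/64; taking the cube root, o/a = 0.75, i.e. o = 0.75·a.
Substitute into the budget 9·a + (32/3)·o = 136: 17·a = 136, so a* = 8 and o* = 0.75·8 = 6.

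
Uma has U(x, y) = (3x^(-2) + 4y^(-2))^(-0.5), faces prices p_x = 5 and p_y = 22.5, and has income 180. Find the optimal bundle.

x* = 9, y* = 6

For CES with ρ = -2, MRS = (3/4)·(y/x)^3.
Tangency: set MRS = p_x/p_y = 5/22.5 = 2/9.
So (y/x)^3 = 8/27; taking the cube root, y/x = 2/3, i.e. y = (2/3)·x.
Substitute into the budget 5·x + 22.5·y = 180: 20·x = 180, so x* = 9 and y* = (2/3)·9 = 6.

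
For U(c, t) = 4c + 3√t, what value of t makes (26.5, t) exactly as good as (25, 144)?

U(25, 144) = 136.
Set U(26.5, t) = 136 and solve.
With c = 26.5: 3√t = 136 − 4·26.5 = 30, so √t = 10 and t = 100.
Check: U(26.5, 100) = 136.

t = 100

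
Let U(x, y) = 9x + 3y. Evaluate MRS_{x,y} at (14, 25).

MU_x = 9, MU_y = 3, so MRS = 9/3 = 3 at every bundle.
At (14, 25): MRS = 3.
So at (14, 25) the consumer would give up 3 units of y for one more unit of x.

MRS = 3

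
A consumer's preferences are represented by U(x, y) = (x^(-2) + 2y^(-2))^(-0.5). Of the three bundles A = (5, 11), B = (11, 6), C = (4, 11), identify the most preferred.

Bundle A

Evaluate utility at each bundle:
U(A) = 4.206.
U(B) = 3.958.
U(C) = 3.557.
Highest utility is A, so A ≻ B ≻ C.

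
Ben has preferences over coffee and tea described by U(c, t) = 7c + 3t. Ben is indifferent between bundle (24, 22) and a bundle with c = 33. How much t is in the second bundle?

U(24, 22) = 234.
Set U(33, t) = 234 and solve.
7·33 + 3t = 234 ⇒ 3t = 3 ⇒ t = 1.
Check: U(33, 1) = 234.

t = 1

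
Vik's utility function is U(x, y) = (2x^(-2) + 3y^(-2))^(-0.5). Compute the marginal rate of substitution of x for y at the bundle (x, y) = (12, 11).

MRS = 1331/2592

For CES with ρ = -2, MRS = (2/3)·(y/x)^3.
At (12, 11): MRS = 1331/2592.
So at (12, 11) the consumer would give up 1331/2592 units of y for one more unit of x.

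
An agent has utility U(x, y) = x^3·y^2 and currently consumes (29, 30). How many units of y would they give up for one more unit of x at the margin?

MU_x = 3·x^2·y^2 and MU_y = 2·x^3·y.
MRS = MU_x/MU_y = (3/2)·y/x.
At (29, 30): MRS = 45/29.
That is, one extra unit of x is worth 45/29 units of y at the margin.

MRS = 45/29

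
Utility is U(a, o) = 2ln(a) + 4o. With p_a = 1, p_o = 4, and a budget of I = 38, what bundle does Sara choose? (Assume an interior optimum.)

a* = 2, o* = 9

MU_a = 2/a, MU_o = 4.
MRS = 2/a ÷ 4.
Tangency: set MRS = p_a/p_o = 1/4 = 0.25.
MRS depends only on a: 0.5/a = 0.25 ⇒ a* = 0.5/0.25 = 2.
From the budget, 4·o = 38 − 1·2 = 36, so o* = 9.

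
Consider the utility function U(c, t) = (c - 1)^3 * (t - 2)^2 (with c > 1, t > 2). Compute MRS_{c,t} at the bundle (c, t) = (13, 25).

MU_c = 3·(c−1)^2·(t−2)^2, MU_t = 2·(c−1)^3·(t−2).
MRS = (3/2)·(t−2)/(c−1).
At (13, 25): MRS = 2.875.
So at (13, 25) the consumer would give up 2.875 units of t for one more unit of c.

MRS = 2.875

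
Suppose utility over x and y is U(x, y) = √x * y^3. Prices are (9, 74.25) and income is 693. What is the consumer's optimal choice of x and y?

x* = 11, y* = 8

MU_x = 0.5·x^(-0.5)·y^3 and MU_y = 3·√x·y^2.
MRS = MU_x/MU_y = (1/6)·y/x.
Tangency: set MRS = p_x/p_y = 9/74.25 = 4/33.
So (1/6)·y/x = 4/33, i.e. y = (8/11)·x.
Substitute into the budget 9·x + 74.25·y = 693: 63·x = 693, so x* = 11.
Then y* = (8/11)·11 = 8.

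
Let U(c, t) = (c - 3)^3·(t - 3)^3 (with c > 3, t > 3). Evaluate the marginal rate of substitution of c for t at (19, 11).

MU_c = 3·(c−3)^2·(t−3)^3, MU_t = 3·(c−3)^3·(t−3)^2.
MRS = (t−3)/(c−3).
At (19, 11): MRS = 0.5.
So at (19, 11) the consumer would give up 0.5 units of t for one more unit of c.

MRS = 0.5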